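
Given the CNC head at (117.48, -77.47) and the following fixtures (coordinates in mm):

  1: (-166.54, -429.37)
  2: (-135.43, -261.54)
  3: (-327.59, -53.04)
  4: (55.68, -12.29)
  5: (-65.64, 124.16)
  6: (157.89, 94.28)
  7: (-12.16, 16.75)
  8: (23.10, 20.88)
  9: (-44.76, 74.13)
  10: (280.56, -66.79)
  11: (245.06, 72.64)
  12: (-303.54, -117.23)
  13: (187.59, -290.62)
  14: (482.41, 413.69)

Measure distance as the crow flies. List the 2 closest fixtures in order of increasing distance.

Distances from (117.48, -77.47):
1: √((-284.02)² + (-351.90)²) = √(80667.3604 + 123833.6100) = 452.22 mm
2: √((-252.91)² + (-184.07)²) = √(63963.4681 + 33881.7649) = 312.80 mm
3: √((-445.07)² + (24.43)²) = √(198087.3049 + 596.8249) = 445.74 mm
4: √((-61.80)² + (65.18)²) = √(3819.2400 + 4248.4324) = 89.82 mm
5: √((-183.12)² + (201.63)²) = √(33532.9344 + 40654.6569) = 272.37 mm
6: √((40.41)² + (171.75)²) = √(1632.9681 + 29498.0625) = 176.44 mm
7: √((-129.64)² + (94.22)²) = √(16806.5296 + 8877.4084) = 160.26 mm
8: √((-94.38)² + (98.35)²) = √(8907.5844 + 9672.7225) = 136.31 mm
9: √((-162.24)² + (151.60)²) = √(26321.8176 + 22982.5600) = 222.05 mm
10: √((163.08)² + (10.68)²) = √(26595.0864 + 114.0624) = 163.43 mm
11: √((127.58)² + (150.11)²) = √(16276.6564 + 22533.0121) = 197.00 mm
12: √((-421.02)² + (-39.76)²) = √(177257.8404 + 1580.8576) = 422.89 mm
13: √((70.11)² + (-213.15)²) = √(4915.4121 + 45432.9225) = 224.38 mm
14: √((364.93)² + (491.16)²) = √(133173.9049 + 241238.1456) = 611.89 mm
Sorted: 4 (89.82 mm) < 8 (136.31 mm) < 7 (160.26 mm) < 10 (163.43 mm) < …

4, 8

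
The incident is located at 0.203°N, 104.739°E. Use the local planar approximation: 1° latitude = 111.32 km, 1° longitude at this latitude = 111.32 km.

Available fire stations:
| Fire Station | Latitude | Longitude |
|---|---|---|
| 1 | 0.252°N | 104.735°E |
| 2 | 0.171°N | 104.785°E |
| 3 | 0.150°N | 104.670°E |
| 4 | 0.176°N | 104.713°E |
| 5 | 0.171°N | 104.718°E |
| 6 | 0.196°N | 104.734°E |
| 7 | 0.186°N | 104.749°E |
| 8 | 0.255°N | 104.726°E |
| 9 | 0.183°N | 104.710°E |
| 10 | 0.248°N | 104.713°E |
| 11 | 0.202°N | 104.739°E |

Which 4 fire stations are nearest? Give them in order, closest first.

Distances from 0.203°N, 104.739°E:
1: 5.473 km
2: 6.238 km
3: 9.685 km
4: 4.173 km
5: 4.261 km
6: 0.958 km
7: 2.196 km
8: 5.967 km
9: 3.922 km
10: 5.785 km
11: 0.111 km
Sorted: 11 (0.111 km) < 6 (0.958 km) < 7 (2.196 km) < 9 (3.922 km) < 4 (4.173 km) < 5 (4.261 km) < …

11, 6, 7, 9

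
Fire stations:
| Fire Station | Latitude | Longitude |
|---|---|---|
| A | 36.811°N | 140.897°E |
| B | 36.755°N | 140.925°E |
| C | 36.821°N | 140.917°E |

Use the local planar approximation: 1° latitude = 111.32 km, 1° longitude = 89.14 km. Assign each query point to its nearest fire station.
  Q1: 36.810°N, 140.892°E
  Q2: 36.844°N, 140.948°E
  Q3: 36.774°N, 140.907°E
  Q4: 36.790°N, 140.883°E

Q1 at 36.810°N, 140.892°E:
  A: 0.459 km
  B: 6.793 km
  C: 2.543 km
  → nearest: A (0.459 km)
Q2 at 36.844°N, 140.948°E:
  A: 5.845 km
  B: 10.117 km
  C: 3.767 km
  → nearest: C (3.767 km)
Q3 at 36.774°N, 140.907°E:
  A: 4.214 km
  B: 2.655 km
  C: 5.307 km
  → nearest: B (2.655 km)
Q4 at 36.790°N, 140.883°E:
  A: 2.650 km
  B: 5.403 km
  C: 4.593 km
  → nearest: A (2.650 km)

Q1→A; Q2→C; Q3→B; Q4→A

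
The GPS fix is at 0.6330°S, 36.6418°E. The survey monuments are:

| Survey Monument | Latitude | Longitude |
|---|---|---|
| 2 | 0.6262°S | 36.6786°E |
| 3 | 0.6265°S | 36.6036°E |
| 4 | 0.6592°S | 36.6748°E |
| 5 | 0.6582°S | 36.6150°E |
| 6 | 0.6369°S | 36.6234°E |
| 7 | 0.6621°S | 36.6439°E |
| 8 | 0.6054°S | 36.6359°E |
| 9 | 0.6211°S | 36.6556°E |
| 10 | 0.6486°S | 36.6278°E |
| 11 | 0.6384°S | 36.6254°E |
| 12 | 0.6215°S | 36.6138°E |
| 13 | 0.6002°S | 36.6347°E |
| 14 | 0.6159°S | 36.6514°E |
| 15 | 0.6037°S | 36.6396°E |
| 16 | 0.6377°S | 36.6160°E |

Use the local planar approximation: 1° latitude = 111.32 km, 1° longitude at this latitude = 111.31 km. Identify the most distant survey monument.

Distances from 0.6330°S, 36.6418°E:
2: √((0.0068·111.32)² + (0.0368·111.31)²) = √(0.573013 + 16.778920) = 4.1656 km
3: √((0.0065·111.32)² + (-0.0382·111.31)²) = √(0.523568 + 18.079861) = 4.3132 km
4: √((-0.0262·111.32)² + (0.0330·111.31)²) = √(8.506462 + 13.492619) = 4.6903 km
5: √((-0.0252·111.32)² + (-0.0268·111.31)²) = √(7.869506 + 8.898933) = 4.0949 km
6: √((-0.0039·111.32)² + (-0.0184·111.31)²) = √(0.188484 + 4.194730) = 2.0936 km
7: √((-0.0291·111.32)² + (0.0021·111.31)²) = √(10.493790 + 0.054640) = 3.2478 km
8: √((0.0276·111.32)² + (-0.0059·111.31)²) = √(9.439838 + 0.431293) = 3.1418 km
9: √((0.0119·111.32)² + (0.0138·111.31)²) = √(1.754851 + 2.359536) = 2.0284 km
10: √((-0.0156·111.32)² + (-0.0140·111.31)²) = √(3.015752 + 2.428424) = 2.3333 km
11: √((-0.0054·111.32)² + (-0.0164·111.31)²) = √(0.361355 + 3.332392) = 1.9219 km
12: √((0.0115·111.32)² + (-0.0280·111.31)²) = √(1.638861 + 9.713694) = 3.3694 km
13: √((0.0328·111.32)² + (-0.0071·111.31)²) = √(13.331962 + 0.624576) = 3.7358 km
14: √((0.0171·111.32)² + (0.0096·111.31)²) = √(3.623586 + 1.141855) = 2.1830 km
15: √((0.0293·111.32)² + (-0.0022·111.31)²) = √(10.638530 + 0.059967) = 3.2709 km
16: √((-0.0047·111.32)² + (-0.0258·111.31)²) = √(0.273742 + 8.247224) = 2.9191 km
Maximum: 4 at 4.6903 km.

4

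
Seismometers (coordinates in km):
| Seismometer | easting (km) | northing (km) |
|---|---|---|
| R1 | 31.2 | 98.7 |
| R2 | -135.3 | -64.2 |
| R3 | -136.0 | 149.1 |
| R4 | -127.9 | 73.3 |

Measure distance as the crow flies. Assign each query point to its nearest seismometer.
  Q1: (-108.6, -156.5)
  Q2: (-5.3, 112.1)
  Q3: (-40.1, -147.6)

Q1→R2; Q2→R1; Q3→R2

Q1 at (-108.6, -156.5):
  R1: √((139.8)² + (255.2)²) = √(19544.040 + 65127.040) = 291.0 km
  R2: √((-26.7)² + (92.3)²) = √(712.890 + 8519.290) = 96.1 km
  R3: √((-27.4)² + (305.6)²) = √(750.760 + 93391.360) = 306.8 km
  R4: √((-19.3)² + (229.8)²) = √(372.490 + 52808.040) = 230.6 km
  → nearest: R2 (96.1 km)
Q2 at (-5.3, 112.1):
  R1: √((36.5)² + (-13.4)²) = √(1332.250 + 179.560) = 38.9 km
  R2: √((-130.0)² + (-176.3)²) = √(16900.000 + 31081.690) = 219.0 km
  R3: √((-130.7)² + (37.0)²) = √(17082.490 + 1369.000) = 135.8 km
  R4: √((-122.6)² + (-38.8)²) = √(15030.760 + 1505.440) = 128.6 km
  → nearest: R1 (38.9 km)
Q3 at (-40.1, -147.6):
  R1: √((71.3)² + (246.3)²) = √(5083.690 + 60663.690) = 256.4 km
  R2: √((-95.2)² + (83.4)²) = √(9063.040 + 6955.560) = 126.6 km
  R3: √((-95.9)² + (296.7)²) = √(9196.810 + 88030.890) = 311.8 km
  R4: √((-87.8)² + (220.9)²) = √(7708.840 + 48796.810) = 237.7 km
  → nearest: R2 (126.6 km)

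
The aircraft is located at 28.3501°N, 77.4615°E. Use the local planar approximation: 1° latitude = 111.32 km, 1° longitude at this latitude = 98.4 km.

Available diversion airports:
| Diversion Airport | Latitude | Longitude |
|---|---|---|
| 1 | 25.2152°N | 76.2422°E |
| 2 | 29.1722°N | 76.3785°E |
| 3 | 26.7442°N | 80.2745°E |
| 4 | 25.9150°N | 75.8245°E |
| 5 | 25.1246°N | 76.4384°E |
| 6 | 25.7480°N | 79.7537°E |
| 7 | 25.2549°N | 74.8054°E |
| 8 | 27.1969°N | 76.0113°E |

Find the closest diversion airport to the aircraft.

Distances from 28.3501°N, 77.4615°E:
1: √((-3.1349·111.32)² + (-1.2193·98.4)²) = √(121784.993990 + 14394.989236) = 369.0257 km
2: √((0.8221·111.32)² + (-1.0830·98.4)²) = √(8375.209738 + 11356.568116) = 140.4698 km
3: √((-1.6059·111.32)² + (2.8130·98.4)²) = √(31958.279563 + 76617.797121) = 329.5088 km
4: √((-2.4351·111.32)² + (-1.6370·98.4)²) = √(73481.835619 + 25947.024129) = 315.3234 km
5: √((-3.2255·111.32)² + (-1.0231·98.4)²) = √(128925.993806 + 10135.060983) = 372.9089 km
6: √((-2.6021·111.32)² + (2.2922·98.4)²) = √(83906.259468 + 50873.921234) = 367.1242 km
7: √((-3.0952·111.32)² + (-2.6561·98.4)²) = √(118719.983821 + 68309.175053) = 432.4687 km
8: √((-1.1532·111.32)² + (-1.4502·98.4)²) = √(16479.941388 + 20363.198672) = 191.9457 km
Minimum: 2 at 140.4698 km.

2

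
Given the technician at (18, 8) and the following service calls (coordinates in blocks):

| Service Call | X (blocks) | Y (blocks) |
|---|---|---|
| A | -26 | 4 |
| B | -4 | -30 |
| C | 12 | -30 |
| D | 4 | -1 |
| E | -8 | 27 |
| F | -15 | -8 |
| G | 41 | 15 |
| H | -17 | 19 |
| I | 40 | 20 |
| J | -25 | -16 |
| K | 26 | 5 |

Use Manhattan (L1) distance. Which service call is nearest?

K

Distances from (18, 8):
A: |-44| + |-4| = 44 + 4 = 48 blocks
B: |-22| + |-38| = 22 + 38 = 60 blocks
C: |-6| + |-38| = 6 + 38 = 44 blocks
D: |-14| + |-9| = 14 + 9 = 23 blocks
E: |-26| + |19| = 26 + 19 = 45 blocks
F: |-33| + |-16| = 33 + 16 = 49 blocks
G: |23| + |7| = 23 + 7 = 30 blocks
H: |-35| + |11| = 35 + 11 = 46 blocks
I: |22| + |12| = 22 + 12 = 34 blocks
J: |-43| + |-24| = 43 + 24 = 67 blocks
K: |8| + |-3| = 8 + 3 = 11 blocks
Minimum: K at 11 blocks.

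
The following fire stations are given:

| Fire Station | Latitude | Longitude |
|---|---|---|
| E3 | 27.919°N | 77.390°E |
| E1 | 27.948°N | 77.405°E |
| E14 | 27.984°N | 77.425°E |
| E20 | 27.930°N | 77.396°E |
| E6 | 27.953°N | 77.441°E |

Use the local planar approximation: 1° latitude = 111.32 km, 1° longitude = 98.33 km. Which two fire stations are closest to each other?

E3 and E20

Pairwise distances:
E3–E1: 3.549 km
E3–E14: 8.013 km
E3–E20: 1.359 km
E3–E6: 6.283 km
E1–E14: 4.464 km
E1–E20: 2.190 km
E1–E6: 3.583 km
E14–E20: 6.653 km
E14–E6: 3.793 km
E20–E6: 5.112 km
Closest pair: E3–E20 at 1.359 km.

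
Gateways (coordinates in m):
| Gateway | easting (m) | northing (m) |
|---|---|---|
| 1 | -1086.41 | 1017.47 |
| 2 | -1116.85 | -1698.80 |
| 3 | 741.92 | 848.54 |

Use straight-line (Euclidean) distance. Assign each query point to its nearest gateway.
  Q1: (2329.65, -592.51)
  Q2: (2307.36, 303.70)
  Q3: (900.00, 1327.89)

Q1 at (2329.65, -592.51):
  1: 3776.44 m
  2: 3619.70 m
  3: 2144.18 m
  → nearest: 3 (2144.18 m)
Q2 at (2307.36, 303.70):
  1: 3468.02 m
  2: 3966.76 m
  3: 1657.54 m
  → nearest: 3 (1657.54 m)
Q3 at (900.00, 1327.89):
  1: 2010.52 m
  2: 3637.11 m
  3: 504.74 m
  → nearest: 3 (504.74 m)

Q1→3; Q2→3; Q3→3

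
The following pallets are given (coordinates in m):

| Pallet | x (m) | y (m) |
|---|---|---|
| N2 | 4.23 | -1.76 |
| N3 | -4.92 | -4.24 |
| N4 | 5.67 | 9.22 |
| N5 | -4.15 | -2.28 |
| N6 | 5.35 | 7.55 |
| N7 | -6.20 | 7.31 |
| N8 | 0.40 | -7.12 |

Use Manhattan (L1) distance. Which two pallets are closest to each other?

N4 and N6

Pairwise distances:
N4–N6: 1.99 m
N3–N5: 2.73 m
N3–N8: 8.20 m
N2–N5: 8.90 m
N2–N8: 9.19 m
N5–N8: 9.39 m
N2–N6: 10.43 m
N2–N3: 11.63 m
N5–N7: 11.64 m
N6–N7: 11.79 m
N2–N4: 12.42 m
N3–N7: 12.83 m
N4–N7: 13.78 m
N5–N6: 19.33 m
N2–N7: 19.50 m
N6–N8: 19.62 m
N7–N8: 21.03 m
N4–N5: 21.32 m
N4–N8: 21.61 m
N3–N6: 22.06 m
N3–N4: 24.05 m
Closest pair: N4–N6 at 1.99 m.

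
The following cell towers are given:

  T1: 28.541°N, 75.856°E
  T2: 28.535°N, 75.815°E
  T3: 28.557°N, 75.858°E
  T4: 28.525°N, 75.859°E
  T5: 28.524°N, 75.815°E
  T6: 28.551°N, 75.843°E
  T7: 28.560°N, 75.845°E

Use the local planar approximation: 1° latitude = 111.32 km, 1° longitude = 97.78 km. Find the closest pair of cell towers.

Pairwise distances:
T6–T7: 1.021 km
T2–T5: 1.225 km
T3–T7: 1.314 km
T3–T6: 1.612 km
T1–T6: 1.690 km
T1–T3: 1.792 km
T1–T4: 1.805 km
T1–T7: 2.373 km
T2–T6: 3.266 km
T4–T6: 3.290 km
T3–T4: 3.564 km
T2–T7: 4.044 km
T1–T2: 4.064 km
T5–T6: 4.066 km
T4–T7: 4.130 km
T4–T5: 4.304 km
T1–T5: 4.433 km
T2–T4: 4.444 km
T2–T3: 4.866 km
T5–T7: 4.966 km
T3–T5: 5.583 km
Closest pair: T6–T7 at 1.021 km.

T6 and T7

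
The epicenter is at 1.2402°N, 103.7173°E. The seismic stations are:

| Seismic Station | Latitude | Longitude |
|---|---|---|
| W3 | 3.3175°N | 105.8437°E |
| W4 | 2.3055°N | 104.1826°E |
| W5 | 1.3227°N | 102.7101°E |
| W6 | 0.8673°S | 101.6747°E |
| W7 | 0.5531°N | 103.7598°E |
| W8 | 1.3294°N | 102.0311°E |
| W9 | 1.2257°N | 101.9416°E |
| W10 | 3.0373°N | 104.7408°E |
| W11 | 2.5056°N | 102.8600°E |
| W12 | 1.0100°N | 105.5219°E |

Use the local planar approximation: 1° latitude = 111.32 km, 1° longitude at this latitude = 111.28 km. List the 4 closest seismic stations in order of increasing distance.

Distances from 1.2402°N, 103.7173°E:
W3: 330.8565 km
W4: 129.4002 km
W5: 112.4568 km
W6: 326.6587 km
W7: 76.6340 km
W8: 187.9029 km
W9: 197.6065 km
W10: 230.2029 km
W11: 170.1293 km
W12: 202.4443 km
Sorted: W7 (76.6340 km) < W5 (112.4568 km) < W4 (129.4002 km) < W11 (170.1293 km) < W8 (187.9029 km) < W9 (197.6065 km) < …

W7, W5, W4, W11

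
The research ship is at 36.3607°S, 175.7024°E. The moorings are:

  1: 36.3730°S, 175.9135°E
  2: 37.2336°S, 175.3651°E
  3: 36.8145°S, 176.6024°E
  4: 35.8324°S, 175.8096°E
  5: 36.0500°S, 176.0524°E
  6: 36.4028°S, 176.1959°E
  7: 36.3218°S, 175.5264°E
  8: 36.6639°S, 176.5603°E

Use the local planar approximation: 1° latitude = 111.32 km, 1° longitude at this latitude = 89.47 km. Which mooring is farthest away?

Distances from 36.3607°S, 175.7024°E:
1: √((-0.0123·111.32)² + (0.2111·89.47)²) = √(1.874807 + 356.723189) = 18.9367 km
2: √((-0.8729·111.32)² + (-0.3373·89.47)²) = √(9442.247551 + 910.725626) = 101.7496 km
3: √((-0.4538·111.32)² + (0.9000·89.47)²) = √(2551.968906 + 6483.953529) = 95.0575 km
4: √((0.5283·111.32)² + (0.1072·89.47)²) = √(3458.657973 + 91.990811) = 59.5873 km
5: √((0.3107·111.32)² + (0.3500·89.47)²) = √(1196.269147 + 980.597910) = 46.6569 km
6: √((-0.0421·111.32)² + (0.4935·89.47)²) = √(21.963957 + 1949.526705) = 44.4015 km
7: √((0.0389·111.32)² + (-0.1760·89.47)²) = √(18.751914 + 247.959191) = 16.3313 km
8: √((-0.3032·111.32)² + (0.8579·89.47)²) = √(1139.212625 + 5891.531585) = 83.8495 km
Maximum: 2 at 101.7496 km.

2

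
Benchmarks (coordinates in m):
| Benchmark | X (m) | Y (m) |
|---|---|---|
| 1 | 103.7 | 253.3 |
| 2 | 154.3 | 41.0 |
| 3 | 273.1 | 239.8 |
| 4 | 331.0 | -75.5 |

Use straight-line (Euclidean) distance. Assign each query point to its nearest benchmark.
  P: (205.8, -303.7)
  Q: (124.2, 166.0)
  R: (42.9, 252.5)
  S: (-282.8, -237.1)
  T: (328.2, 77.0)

P at (205.8, -303.7):
  1: 566.3 m
  2: 348.5 m
  3: 547.7 m
  4: 260.3 m
  → nearest: 4 (260.3 m)
Q at (124.2, 166.0):
  1: 89.7 m
  2: 128.6 m
  3: 166.2 m
  4: 317.9 m
  → nearest: 1 (89.7 m)
R at (42.9, 252.5):
  1: 60.8 m
  2: 239.0 m
  3: 230.6 m
  4: 436.6 m
  → nearest: 1 (60.8 m)
S at (-282.8, -237.1):
  1: 624.4 m
  2: 518.1 m
  3: 732.4 m
  4: 634.7 m
  → nearest: 2 (518.1 m)
T at (328.2, 77.0):
  1: 285.5 m
  2: 177.6 m
  3: 171.9 m
  4: 152.5 m
  → nearest: 4 (152.5 m)

P→4; Q→1; R→1; S→2; T→4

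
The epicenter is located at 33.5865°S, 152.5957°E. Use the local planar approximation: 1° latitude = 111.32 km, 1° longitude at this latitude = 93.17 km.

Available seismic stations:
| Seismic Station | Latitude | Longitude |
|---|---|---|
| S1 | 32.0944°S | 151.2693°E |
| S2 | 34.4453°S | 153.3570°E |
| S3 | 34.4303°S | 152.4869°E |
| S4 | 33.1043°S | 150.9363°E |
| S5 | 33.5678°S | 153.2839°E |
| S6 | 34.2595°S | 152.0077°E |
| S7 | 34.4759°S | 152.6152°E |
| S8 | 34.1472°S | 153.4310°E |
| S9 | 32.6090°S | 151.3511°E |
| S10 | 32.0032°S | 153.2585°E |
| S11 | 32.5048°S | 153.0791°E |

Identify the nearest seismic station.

Distances from 33.5865°S, 152.5957°E:
S1: √((1.4921·111.32)² + (-1.3264·93.17)²) = √(27589.400019 + 15272.186447) = 207.0304 km
S2: √((-0.8588·111.32)² + (0.7613·93.17)²) = √(9139.668982 + 5031.110437) = 119.0411 km
S3: √((-0.8438·111.32)² + (-0.1088·93.17)²) = √(8823.186057 + 102.756661) = 94.4772 km
S4: √((0.4822·111.32)² + (-1.6594·93.17)²) = √(2881.381792 + 23903.107381) = 163.6597 km
S5: √((0.0187·111.32)² + (0.6882·93.17)²) = √(4.333408 + 4111.322335) = 64.1534 km
S6: √((-0.6730·111.32)² + (-0.5880·93.17)²) = √(5612.760665 + 3001.282273) = 92.8119 km
S7: √((-0.8894·111.32)² + (0.0195·93.17)²) = √(9802.585648 + 3.300817) = 99.0247 km
S8: √((-0.5607·111.32)² + (0.8353·93.17)²) = √(3895.897368 + 6056.715216) = 99.7628 km
S9: √((0.9775·111.32)² + (-1.2446·93.17)²) = √(11840.769514 + 13446.578274) = 159.0200 km
S10: √((1.5833·111.32)² + (0.6628·93.17)²) = √(31065.104499 + 3813.442395) = 186.7580 km
S11: √((1.0817·111.32)² + (0.4834·93.17)²) = √(14499.734656 + 2028.455493) = 128.5620 km
Minimum: S5 at 64.1534 km.

S5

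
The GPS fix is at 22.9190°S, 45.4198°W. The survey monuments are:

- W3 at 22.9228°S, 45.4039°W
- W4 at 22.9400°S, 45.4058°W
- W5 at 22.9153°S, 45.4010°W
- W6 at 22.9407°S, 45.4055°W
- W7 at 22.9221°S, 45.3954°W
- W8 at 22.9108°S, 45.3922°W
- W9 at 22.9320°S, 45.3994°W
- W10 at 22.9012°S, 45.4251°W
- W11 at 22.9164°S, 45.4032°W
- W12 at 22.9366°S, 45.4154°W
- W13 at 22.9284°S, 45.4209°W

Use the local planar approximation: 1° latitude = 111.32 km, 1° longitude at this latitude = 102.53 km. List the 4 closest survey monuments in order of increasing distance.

W13, W3, W11, W5

Distances from 22.9190°S, 45.4198°W:
W3: √((-0.0038·111.32)² + (0.0159·102.53)²) = √(0.178943 + 2.657640) = 1.6842 km
W4: √((-0.0210·111.32)² + (0.0140·102.53)²) = √(5.464935 + 2.060431) = 2.7432 km
W5: √((0.0037·111.32)² + (0.0188·102.53)²) = √(0.169648 + 3.715503) = 1.9711 km
W6: √((-0.0217·111.32)² + (0.0143·102.53)²) = √(5.835336 + 2.149681) = 2.8258 km
W7: √((-0.0031·111.32)² + (0.0244·102.53)²) = √(0.119088 + 6.258663) = 2.5254 km
W8: √((0.0082·111.32)² + (0.0276·102.53)²) = √(0.833248 + 8.007927) = 2.9734 km
W9: √((-0.0130·111.32)² + (0.0204·102.53)²) = √(2.094272 + 4.374841) = 2.5434 km
W10: √((0.0178·111.32)² + (-0.0053·102.53)²) = √(3.926326 + 0.295293) = 2.0547 km
W11: √((0.0026·111.32)² + (0.0166·102.53)²) = √(0.083771 + 2.896797) = 1.7264 km
W12: √((-0.0176·111.32)² + (0.0044·102.53)²) = √(3.838590 + 0.203520) = 2.0105 km
W13: √((-0.0094·111.32)² + (-0.0011·102.53)²) = √(1.094970 + 0.012720) = 1.0525 km
Sorted: W13 (1.0525 km) < W3 (1.6842 km) < W11 (1.7264 km) < W5 (1.9711 km) < W12 (2.0105 km) < W10 (2.0547 km) < …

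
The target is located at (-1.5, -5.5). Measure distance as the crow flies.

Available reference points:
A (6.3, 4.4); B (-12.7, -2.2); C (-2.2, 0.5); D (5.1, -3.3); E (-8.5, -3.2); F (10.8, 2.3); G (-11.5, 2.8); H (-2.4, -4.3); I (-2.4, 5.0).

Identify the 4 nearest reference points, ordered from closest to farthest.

Distances from (-1.5, -5.5):
A: √((7.8)² + (9.9)²) = √(60.840 + 98.010) = 12.6
B: √((-11.2)² + (3.3)²) = √(125.440 + 10.890) = 11.7
C: √((-0.7)² + (6.0)²) = √(0.490 + 36.000) = 6.0
D: √((6.6)² + (2.2)²) = √(43.560 + 4.840) = 7.0
E: √((-7.0)² + (2.3)²) = √(49.000 + 5.290) = 7.4
F: √((12.3)² + (7.8)²) = √(151.290 + 60.840) = 14.6
G: √((-10.0)² + (8.3)²) = √(100.000 + 68.890) = 13.0
H: √((-0.9)² + (1.2)²) = √(0.810 + 1.440) = 1.5
I: √((-0.9)² + (10.5)²) = √(0.810 + 110.250) = 10.5
Sorted: H (1.5) < C (6.0) < D (7.0) < E (7.4) < I (10.5) < B (11.7) < …

H, C, D, E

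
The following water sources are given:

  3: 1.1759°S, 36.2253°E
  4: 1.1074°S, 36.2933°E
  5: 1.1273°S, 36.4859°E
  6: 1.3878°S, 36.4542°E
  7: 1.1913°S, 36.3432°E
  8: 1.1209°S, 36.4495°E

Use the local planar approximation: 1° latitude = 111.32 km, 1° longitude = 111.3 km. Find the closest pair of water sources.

Pairwise distances:
3–4: 10.7437 km
3–5: 29.5050 km
3–6: 34.7201 km
3–7: 13.2338 km
3–8: 25.6936 km
4–5: 21.5505 km
4–6: 35.9864 km
4–7: 10.8663 km
4–8: 17.4499 km
5–6: 29.2127 km
5–7: 17.4072 km
5–8: 4.1135 km
6–7: 25.1220 km
6–8: 29.7159 km
7–8: 14.1914 km
Closest pair: 5–8 at 4.1135 km.

5 and 8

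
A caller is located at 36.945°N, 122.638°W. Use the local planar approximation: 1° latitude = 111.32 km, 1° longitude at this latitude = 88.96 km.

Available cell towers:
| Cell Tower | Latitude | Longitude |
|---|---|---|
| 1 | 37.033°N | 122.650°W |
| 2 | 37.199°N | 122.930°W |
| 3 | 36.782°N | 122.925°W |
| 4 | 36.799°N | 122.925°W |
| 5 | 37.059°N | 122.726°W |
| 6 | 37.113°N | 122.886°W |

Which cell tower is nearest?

1

Distances from 36.945°N, 122.638°W:
1: √((0.088·111.32)² + (-0.012·88.96)²) = √(95.96475 + 1.13960) = 9.854 km
2: √((0.254·111.32)² + (-0.292·88.96)²) = √(799.49146 + 674.76920) = 38.396 km
3: √((-0.163·111.32)² + (-0.287·88.96)²) = √(329.24683 + 651.85851) = 31.323 km
4: √((-0.146·111.32)² + (-0.287·88.96)²) = √(264.15091 + 651.85851) = 30.266 km
5: √((0.114·111.32)² + (-0.088·88.96)²) = √(161.04828 + 61.28510) = 14.911 km
6: √((0.168·111.32)² + (-0.248·88.96)²) = √(349.75583 + 486.73537) = 28.922 km
Minimum: 1 at 9.854 km.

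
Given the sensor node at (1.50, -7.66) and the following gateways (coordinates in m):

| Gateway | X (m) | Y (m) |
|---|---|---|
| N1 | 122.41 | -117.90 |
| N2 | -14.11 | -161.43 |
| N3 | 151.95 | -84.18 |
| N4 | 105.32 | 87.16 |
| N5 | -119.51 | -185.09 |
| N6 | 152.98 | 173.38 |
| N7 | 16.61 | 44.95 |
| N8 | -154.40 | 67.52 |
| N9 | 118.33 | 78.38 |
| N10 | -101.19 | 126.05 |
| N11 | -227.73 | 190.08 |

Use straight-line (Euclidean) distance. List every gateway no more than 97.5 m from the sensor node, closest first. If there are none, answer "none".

N7

Distances from (1.50, -7.66):
N1: √((120.91)² + (-110.24)²) = √(14619.2281 + 12152.8576) = 163.62 m
N2: √((-15.61)² + (-153.77)²) = √(243.6721 + 23645.2129) = 154.56 m
N3: √((150.45)² + (-76.52)²) = √(22635.2025 + 5855.3104) = 168.79 m
N4: √((103.82)² + (94.82)²) = √(10778.5924 + 8990.8324) = 140.60 m
N5: √((-121.01)² + (-177.43)²) = √(14643.4201 + 31481.4049) = 214.77 m
N6: √((151.48)² + (181.04)²) = √(22946.1904 + 32775.4816) = 236.05 m
N7: √((15.11)² + (52.61)²) = √(228.3121 + 2767.8121) = 54.74 m
N8: √((-155.90)² + (75.18)²) = √(24304.8100 + 5652.0324) = 173.08 m
N9: √((116.83)² + (86.04)²) = √(13649.2489 + 7402.8816) = 145.09 m
N10: √((-102.69)² + (133.71)²) = √(10545.2361 + 17878.3641) = 168.59 m
N11: √((-229.23)² + (197.74)²) = √(52546.3929 + 39101.1076) = 302.73 m
Threshold 97.5 m: N7 (54.74 m) is within range.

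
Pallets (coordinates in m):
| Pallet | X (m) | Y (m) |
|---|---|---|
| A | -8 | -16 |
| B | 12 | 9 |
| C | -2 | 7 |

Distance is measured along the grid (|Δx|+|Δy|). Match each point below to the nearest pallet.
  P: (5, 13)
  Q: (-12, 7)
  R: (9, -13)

P→B; Q→C; R→A

P at (5, 13):
  A: 42 m
  B: 11 m
  C: 13 m
  → nearest: B (11 m)
Q at (-12, 7):
  A: 27 m
  B: 26 m
  C: 10 m
  → nearest: C (10 m)
R at (9, -13):
  A: 20 m
  B: 25 m
  C: 31 m
  → nearest: A (20 m)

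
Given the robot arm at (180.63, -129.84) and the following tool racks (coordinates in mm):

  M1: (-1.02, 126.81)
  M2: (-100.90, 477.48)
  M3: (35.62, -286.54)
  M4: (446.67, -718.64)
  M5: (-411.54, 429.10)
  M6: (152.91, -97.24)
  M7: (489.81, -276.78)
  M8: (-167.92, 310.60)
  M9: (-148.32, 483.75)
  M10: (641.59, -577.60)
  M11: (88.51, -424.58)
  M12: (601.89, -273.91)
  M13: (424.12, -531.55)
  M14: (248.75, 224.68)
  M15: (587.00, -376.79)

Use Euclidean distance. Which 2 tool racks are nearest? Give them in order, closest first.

M6, M3

Distances from (180.63, -129.84):
M1: √((-181.65)² + (256.65)²) = √(32996.7225 + 65869.2225) = 314.43 mm
M2: √((-281.53)² + (607.32)²) = √(79259.1409 + 368837.5824) = 669.40 mm
M3: √((-145.01)² + (-156.70)²) = √(21027.9001 + 24554.8900) = 213.50 mm
M4: √((266.04)² + (-588.80)²) = √(70777.2816 + 346685.4400) = 646.11 mm
M5: √((-592.17)² + (558.94)²) = √(350665.3089 + 312413.9236) = 814.30 mm
M6: √((-27.72)² + (32.60)²) = √(768.3984 + 1062.7600) = 42.79 mm
M7: √((309.18)² + (-146.94)²) = √(95592.2724 + 21591.3636) = 342.32 mm
M8: √((-348.55)² + (440.44)²) = √(121487.1025 + 193987.3936) = 561.67 mm
M9: √((-328.95)² + (613.59)²) = √(108208.1025 + 376492.6881) = 696.20 mm
M10: √((460.96)² + (-447.76)²) = √(212484.1216 + 200489.0176) = 642.63 mm
M11: √((-92.12)² + (-294.74)²) = √(8486.0944 + 86871.6676) = 308.80 mm
M12: √((421.26)² + (-144.07)²) = √(177459.9876 + 20756.1649) = 445.21 mm
M13: √((243.49)² + (-401.71)²) = √(59287.3801 + 161370.9241) = 469.74 mm
M14: √((68.12)² + (354.52)²) = √(4640.3344 + 125684.4304) = 361.01 mm
M15: √((406.37)² + (-246.95)²) = √(165136.5769 + 60984.3025) = 475.52 mm
Sorted: M6 (42.79 mm) < M3 (213.50 mm) < M11 (308.80 mm) < M1 (314.43 mm) < …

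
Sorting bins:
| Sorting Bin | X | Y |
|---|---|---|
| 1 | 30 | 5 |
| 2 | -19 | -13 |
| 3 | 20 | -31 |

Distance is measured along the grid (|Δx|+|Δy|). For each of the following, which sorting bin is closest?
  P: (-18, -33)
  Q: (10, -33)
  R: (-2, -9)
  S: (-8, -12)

P at (-18, -33):
  1: |48| + |38| = 48 + 38 = 86
  2: |-1| + |20| = 1 + 20 = 21
  3: |38| + |2| = 38 + 2 = 40
  → nearest: 2 (21)
Q at (10, -33):
  1: |20| + |38| = 20 + 38 = 58
  2: |-29| + |20| = 29 + 20 = 49
  3: |10| + |2| = 10 + 2 = 12
  → nearest: 3 (12)
R at (-2, -9):
  1: |32| + |14| = 32 + 14 = 46
  2: |-17| + |-4| = 17 + 4 = 21
  3: |22| + |-22| = 22 + 22 = 44
  → nearest: 2 (21)
S at (-8, -12):
  1: |38| + |17| = 38 + 17 = 55
  2: |-11| + |-1| = 11 + 1 = 12
  3: |28| + |-19| = 28 + 19 = 47
  → nearest: 2 (12)

P→2; Q→3; R→2; S→2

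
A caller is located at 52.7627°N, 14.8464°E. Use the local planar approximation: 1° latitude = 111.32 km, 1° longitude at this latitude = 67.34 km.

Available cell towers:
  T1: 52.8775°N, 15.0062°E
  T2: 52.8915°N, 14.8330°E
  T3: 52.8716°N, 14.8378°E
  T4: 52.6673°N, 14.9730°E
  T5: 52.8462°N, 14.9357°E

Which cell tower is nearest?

Distances from 52.7627°N, 14.8464°E:
T1: √((0.1148·111.32)² + (0.1598·67.34)²) = √(163.316540 + 115.797658) = 16.7067 km
T2: √((0.1288·111.32)² + (-0.0134·67.34)²) = √(205.578703 + 0.814246) = 14.3664 km
T3: √((0.1089·111.32)² + (-0.0086·67.34)²) = √(146.961019 + 0.335385) = 12.1366 km
T4: √((-0.0954·111.32)² + (0.1266·67.34)²) = √(112.782871 + 72.679785) = 13.6185 km
T5: √((0.0835·111.32)² + (0.0893·67.34)²) = √(86.401115 + 36.161725) = 11.0708 km
Minimum: T5 at 11.0708 km.

T5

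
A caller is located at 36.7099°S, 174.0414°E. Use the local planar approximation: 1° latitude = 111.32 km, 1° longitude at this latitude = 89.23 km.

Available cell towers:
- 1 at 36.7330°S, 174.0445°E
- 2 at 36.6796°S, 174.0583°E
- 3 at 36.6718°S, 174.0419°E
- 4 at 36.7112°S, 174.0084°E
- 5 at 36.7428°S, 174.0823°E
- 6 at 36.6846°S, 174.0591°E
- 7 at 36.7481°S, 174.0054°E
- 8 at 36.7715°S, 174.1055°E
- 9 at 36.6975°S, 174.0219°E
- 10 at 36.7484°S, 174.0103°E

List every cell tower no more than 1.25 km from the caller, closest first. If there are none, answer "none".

none

Distances from 36.7099°S, 174.0414°E:
1: 2.5863 km
2: 3.6947 km
3: 4.2415 km
4: 2.9481 km
5: 5.1703 km
6: 3.2290 km
7: 5.3293 km
8: 8.9296 km
9: 2.2210 km
10: 5.1058 km
Threshold 1.25 km: none within range.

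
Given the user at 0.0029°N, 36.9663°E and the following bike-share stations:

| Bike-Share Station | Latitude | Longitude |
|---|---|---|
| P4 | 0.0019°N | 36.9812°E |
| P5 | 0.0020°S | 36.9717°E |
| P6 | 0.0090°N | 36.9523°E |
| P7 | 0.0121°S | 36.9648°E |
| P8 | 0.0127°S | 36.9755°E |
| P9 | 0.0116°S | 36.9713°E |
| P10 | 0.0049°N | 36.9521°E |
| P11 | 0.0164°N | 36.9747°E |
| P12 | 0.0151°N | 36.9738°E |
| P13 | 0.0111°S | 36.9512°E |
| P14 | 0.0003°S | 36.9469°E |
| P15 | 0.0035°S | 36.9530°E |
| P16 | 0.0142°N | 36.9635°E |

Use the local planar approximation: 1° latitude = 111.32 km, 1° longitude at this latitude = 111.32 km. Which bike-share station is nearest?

Distances from 0.0029°N, 36.9663°E:
P4: √((-0.0010·111.32)² + (0.0149·111.32)²) = √(0.012392 + 2.751180) = 1.6624 km
P5: √((-0.0049·111.32)² + (0.0054·111.32)²) = √(0.297535 + 0.361355) = 0.8117 km
P6: √((0.0061·111.32)² + (-0.0140·111.32)²) = √(0.461112 + 2.428860) = 1.7000 km
P7: √((-0.0150·111.32)² + (-0.0015·111.32)²) = √(2.788232 + 0.027882) = 1.6781 km
P8: √((-0.0156·111.32)² + (0.0092·111.32)²) = √(3.015752 + 1.048871) = 2.0161 km
P9: √((-0.0145·111.32)² + (0.0050·111.32)²) = √(2.605448 + 0.309804) = 1.7074 km
P10: √((0.0020·111.32)² + (-0.0142·111.32)²) = √(0.049569 + 2.498752) = 1.5963 km
P11: √((0.0135·111.32)² + (0.0084·111.32)²) = √(2.258468 + 0.874390) = 1.7700 km
P12: √((0.0122·111.32)² + (0.0075·111.32)²) = √(1.844446 + 0.697058) = 1.5942 km
P13: √((-0.0140·111.32)² + (-0.0151·111.32)²) = √(2.428860 + 2.825532) = 2.2922 km
P14: √((-0.0032·111.32)² + (-0.0194·111.32)²) = √(0.126896 + 4.663907) = 2.1888 km
P15: √((-0.0064·111.32)² + (-0.0133·111.32)²) = √(0.507582 + 2.192046) = 1.6431 km
P16: √((0.0113·111.32)² + (-0.0028·111.32)²) = √(1.582353 + 0.097154) = 1.2960 km
Minimum: P5 at 0.8117 km.

P5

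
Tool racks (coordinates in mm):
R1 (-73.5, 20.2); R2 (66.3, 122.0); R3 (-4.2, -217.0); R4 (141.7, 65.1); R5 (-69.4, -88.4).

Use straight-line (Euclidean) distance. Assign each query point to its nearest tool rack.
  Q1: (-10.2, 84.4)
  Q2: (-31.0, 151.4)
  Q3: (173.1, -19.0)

Q1 at (-10.2, 84.4):
  R1: 90.2 mm
  R2: 85.2 mm
  R3: 301.5 mm
  R4: 153.1 mm
  R5: 182.7 mm
  → nearest: R2 (85.2 mm)
Q2 at (-31.0, 151.4):
  R1: 137.9 mm
  R2: 101.6 mm
  R3: 369.4 mm
  R4: 193.1 mm
  R5: 242.9 mm
  → nearest: R2 (101.6 mm)
Q3 at (173.1, -19.0):
  R1: 249.7 mm
  R2: 176.9 mm
  R3: 265.8 mm
  R4: 89.8 mm
  R5: 252.2 mm
  → nearest: R4 (89.8 mm)

Q1→R2; Q2→R2; Q3→R4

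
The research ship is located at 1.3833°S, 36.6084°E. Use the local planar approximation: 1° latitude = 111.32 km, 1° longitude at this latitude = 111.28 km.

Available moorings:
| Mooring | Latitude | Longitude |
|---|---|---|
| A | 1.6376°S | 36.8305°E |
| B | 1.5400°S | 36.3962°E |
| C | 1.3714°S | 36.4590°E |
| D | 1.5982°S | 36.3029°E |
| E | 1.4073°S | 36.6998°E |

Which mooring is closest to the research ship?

Distances from 1.3833°S, 36.6084°E:
A: 37.5796 km
B: 29.3580 km
C: 16.6779 km
D: 41.5695 km
E: 10.5160 km
Minimum: E at 10.5160 km.

E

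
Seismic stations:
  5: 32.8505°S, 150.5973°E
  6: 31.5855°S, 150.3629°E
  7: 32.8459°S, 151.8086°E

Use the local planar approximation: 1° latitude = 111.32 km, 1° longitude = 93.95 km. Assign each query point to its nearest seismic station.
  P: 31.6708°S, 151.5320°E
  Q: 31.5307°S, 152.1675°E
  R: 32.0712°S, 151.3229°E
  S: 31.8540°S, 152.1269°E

P at 31.6708°S, 151.5320°E:
  5: √((-1.1797·111.32)² + (-0.9347·93.95)²) = √(17246.046556 + 7711.485641) = 157.9795 km
  6: √((0.0853·111.32)² + (-1.1691·93.95)²) = √(90.166343 + 12064.154487) = 110.2466 km
  7: √((-1.1751·111.32)² + (0.2766·93.95)²) = √(17111.813878 + 675.301820) = 133.3683 km
  → nearest: 6 (110.2466 km)
Q at 31.5307°S, 152.1675°E:
  5: √((-1.3198·111.32)² + (-1.5702·93.95)²) = √(21585.526362 + 21762.235962) = 208.2013 km
  6: √((-0.0548·111.32)² + (-1.8046·93.95)²) = √(37.214099 + 28744.547408) = 169.6519 km
  7: √((-1.3152·111.32)² + (-0.3589·93.95)²) = √(21435.321204 + 1136.947695) = 150.2407 km
  → nearest: 7 (150.2407 km)
R at 32.0712°S, 151.3229°E:
  5: √((-0.7793·111.32)² + (-0.7256·93.95)²) = √(7525.853289 + 4647.165261) = 110.3314 km
  6: √((0.4857·111.32)² + (-0.9600·93.95)²) = √(2923.362033 + 8134.596864) = 105.1568 km
  7: √((-0.7747·111.32)² + (0.4857·93.95)²) = √(7437.269298 + 2082.235161) = 97.5679 km
  → nearest: 7 (97.5679 km)
S at 31.8540°S, 152.1269°E:
  5: √((-0.9965·111.32)² + (-1.5296·93.95)²) = √(12305.549207 + 20651.391443) = 181.5405 km
  6: √((0.2685·111.32)² + (-1.7640·93.95)²) = √(893.377428 + 27465.703693) = 168.4015 km
  7: √((-0.9919·111.32)² + (-0.3183·93.95)²) = √(12192.202742 + 894.266261) = 114.3961 km
  → nearest: 7 (114.3961 km)

P→6; Q→7; R→7; S→7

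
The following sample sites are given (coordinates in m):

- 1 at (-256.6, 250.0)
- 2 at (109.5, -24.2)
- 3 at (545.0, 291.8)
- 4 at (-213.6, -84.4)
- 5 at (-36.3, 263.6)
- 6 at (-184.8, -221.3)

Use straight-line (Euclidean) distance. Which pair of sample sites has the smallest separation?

4 and 6

Pairwise distances:
1–2: 457.4 m
1–3: 802.7 m
1–4: 337.2 m
1–5: 220.7 m
1–6: 476.7 m
2–3: 538.1 m
2–4: 328.7 m
2–5: 322.6 m
2–6: 354.2 m
3–4: 846.8 m
3–5: 582.0 m
3–6: 892.1 m
4–5: 390.6 m
4–6: 139.9 m
5–6: 507.1 m
Closest pair: 4–6 at 139.9 m.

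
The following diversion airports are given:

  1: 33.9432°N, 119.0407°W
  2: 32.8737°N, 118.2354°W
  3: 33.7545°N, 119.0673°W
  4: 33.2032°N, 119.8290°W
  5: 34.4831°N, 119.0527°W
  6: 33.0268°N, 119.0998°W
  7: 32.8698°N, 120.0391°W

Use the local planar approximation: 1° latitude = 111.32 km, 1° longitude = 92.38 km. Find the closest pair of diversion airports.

1 and 3

Pairwise distances:
1–2: 140.3885 km
1–3: 21.1493 km
1–4: 109.9507 km
1–5: 60.1119 km
1–6: 102.1596 km
1–7: 150.9465 km
2–3: 124.5793 km
2–4: 151.7175 km
2–5: 194.4179 km
2–6: 81.6518 km
2–7: 166.6264 km
3–4: 93.3687 km
3–5: 81.1190 km
3–6: 81.0632 km
3–7: 133.2621 km
4–5: 159.5089 km
4–6: 70.1673 km
4–7: 41.8828 km
5–6: 162.1737 km
5–7: 201.3877 km
6–7: 88.5151 km
Closest pair: 1–3 at 21.1493 km.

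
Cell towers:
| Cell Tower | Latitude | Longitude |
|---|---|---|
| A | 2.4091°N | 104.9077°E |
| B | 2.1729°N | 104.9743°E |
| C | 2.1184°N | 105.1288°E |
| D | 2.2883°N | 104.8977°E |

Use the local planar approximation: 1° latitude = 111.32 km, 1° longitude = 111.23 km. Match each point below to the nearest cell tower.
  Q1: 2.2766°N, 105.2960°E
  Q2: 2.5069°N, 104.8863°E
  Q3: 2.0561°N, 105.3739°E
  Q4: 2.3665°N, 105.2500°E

Q1→C; Q2→A; Q3→C; Q4→C

Q1 at 2.2766°N, 105.2960°E:
  A: √((0.1325·111.32)² + (-0.3883·111.23)²) = √(217.559550 + 1865.428706) = 45.6398 km
  B: √((-0.1037·111.32)² + (-0.3217·111.23)²) = √(133.261258 + 1280.400975) = 37.5987 km
  C: √((-0.1582·111.32)² + (-0.1672·111.23)²) = √(310.141122 + 345.872809) = 25.6128 km
  D: √((0.0117·111.32)² + (-0.3983·111.23)²) = √(1.696360 + 1962.747746) = 44.3220 km
  → nearest: C (25.6128 km)
Q2 at 2.5069°N, 104.8863°E:
  A: √((-0.0978·111.32)² + (0.0214·111.23)²) = √(118.528859 + 5.665933) = 11.1443 km
  B: √((-0.3340·111.32)² + (0.0880·111.23)²) = √(1382.417838 + 95.809642) = 38.4477 km
  C: √((-0.3885·111.32)² + (0.2425·111.23)²) = √(1870.373935 + 727.557564) = 50.9699 km
  D: √((-0.2186·111.32)² + (0.0114·111.23)²) = √(592.170421 + 1.607880) = 24.3676 km
  → nearest: A (11.1443 km)
Q3 at 2.0561°N, 105.3739°E:
  A: √((0.3530·111.32)² + (-0.4662·111.23)²) = √(1544.172472 + 2688.985206) = 65.0627 km
  B: √((0.1168·111.32)² + (-0.3996·111.23)²) = √(169.056581 + 1975.580967) = 46.3102 km
  C: √((0.0623·111.32)² + (-0.2451·111.23)²) = √(48.097498 + 743.242434) = 28.1308 km
  D: √((0.2322·111.32)² + (-0.4762·111.23)²) = √(668.145159 + 2805.579998) = 58.9383 km
  → nearest: C (28.1308 km)
Q4 at 2.3665°N, 105.2500°E:
  A: √((0.0426·111.32)² + (-0.3423·111.23)²) = √(22.488764 + 1449.631684) = 38.3682 km
  B: √((-0.1936·111.32)² + (-0.2757·111.23)²) = √(464.469394 + 940.410364) = 37.4817 km
  C: √((-0.2481·111.32)² + (-0.1212·111.23)²) = √(762.781100 + 181.739410) = 30.7331 km
  D: √((-0.0782·111.32)² + (-0.3523·111.23)²) = √(75.780925 + 1535.568380) = 40.1416 km
  → nearest: C (30.7331 km)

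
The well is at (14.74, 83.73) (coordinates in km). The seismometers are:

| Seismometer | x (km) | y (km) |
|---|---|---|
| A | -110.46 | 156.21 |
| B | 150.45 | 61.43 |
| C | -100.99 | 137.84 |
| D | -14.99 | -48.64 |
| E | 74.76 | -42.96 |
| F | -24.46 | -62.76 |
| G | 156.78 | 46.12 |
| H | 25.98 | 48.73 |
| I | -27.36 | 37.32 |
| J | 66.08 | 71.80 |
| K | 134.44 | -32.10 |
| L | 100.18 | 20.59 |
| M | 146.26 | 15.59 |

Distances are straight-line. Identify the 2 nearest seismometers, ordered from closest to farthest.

Distances from (14.74, 83.73):
A: √((-125.20)² + (72.48)²) = √(15675.0400 + 5253.3504) = 144.67 km
B: √((135.71)² + (-22.30)²) = √(18417.2041 + 497.2900) = 137.53 km
C: √((-115.73)² + (54.11)²) = √(13393.4329 + 2927.8921) = 127.75 km
D: √((-29.73)² + (-132.37)²) = √(883.8729 + 17521.8169) = 135.67 km
E: √((60.02)² + (-126.69)²) = √(3602.4004 + 16050.3561) = 140.19 km
F: √((-39.20)² + (-146.49)²) = √(1536.6400 + 21459.3201) = 151.64 km
G: √((142.04)² + (-37.61)²) = √(20175.3616 + 1414.5121) = 146.93 km
H: √((11.24)² + (-35.00)²) = √(126.3376 + 1225.0000) = 36.76 km
I: √((-42.10)² + (-46.41)²) = √(1772.4100 + 2153.8881) = 62.66 km
J: √((51.34)² + (-11.93)²) = √(2635.7956 + 142.3249) = 52.71 km
K: √((119.70)² + (-115.83)²) = √(14328.0900 + 13416.5889) = 166.57 km
L: √((85.44)² + (-63.14)²) = √(7299.9936 + 3986.6596) = 106.24 km
M: √((131.52)² + (-68.14)²) = √(17297.5104 + 4643.0596) = 148.12 km
Sorted: H (36.76 km) < J (52.71 km) < I (62.66 km) < L (106.24 km) < …

H, J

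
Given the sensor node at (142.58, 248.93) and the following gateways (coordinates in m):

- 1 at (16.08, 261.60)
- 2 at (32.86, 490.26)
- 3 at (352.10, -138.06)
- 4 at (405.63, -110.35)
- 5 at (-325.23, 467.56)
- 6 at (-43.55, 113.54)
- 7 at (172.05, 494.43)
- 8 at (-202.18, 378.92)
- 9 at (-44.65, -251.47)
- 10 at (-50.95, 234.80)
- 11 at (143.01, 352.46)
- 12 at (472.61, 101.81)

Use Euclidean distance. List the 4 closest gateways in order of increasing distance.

Distances from (142.58, 248.93):
1: √((-126.50)² + (12.67)²) = √(16002.2500 + 160.5289) = 127.13 m
2: √((-109.72)² + (241.33)²) = √(12038.4784 + 58240.1689) = 265.10 m
3: √((209.52)² + (-386.99)²) = √(43898.6304 + 149761.2601) = 440.07 m
4: √((263.05)² + (-359.28)²) = √(69195.3025 + 129082.1184) = 445.28 m
5: √((-467.81)² + (218.63)²) = √(218846.1961 + 47799.0769) = 516.38 m
6: √((-186.13)² + (-135.39)²) = √(34644.3769 + 18330.4521) = 230.16 m
7: √((29.47)² + (245.50)²) = √(868.4809 + 60270.2500) = 247.26 m
8: √((-344.76)² + (129.99)²) = √(118859.4576 + 16897.4001) = 368.45 m
9: √((-187.23)² + (-500.40)²) = √(35055.0729 + 250400.1600) = 534.28 m
10: √((-193.53)² + (-14.13)²) = √(37453.8609 + 199.6569) = 194.05 m
11: √((0.43)² + (103.53)²) = √(0.1849 + 10718.4609) = 103.53 m
12: √((330.03)² + (-147.12)²) = √(108919.8009 + 21644.2944) = 361.34 m
Sorted: 11 (103.53 m) < 1 (127.13 m) < 10 (194.05 m) < 6 (230.16 m) < 7 (247.26 m) < 2 (265.10 m) < …

11, 1, 10, 6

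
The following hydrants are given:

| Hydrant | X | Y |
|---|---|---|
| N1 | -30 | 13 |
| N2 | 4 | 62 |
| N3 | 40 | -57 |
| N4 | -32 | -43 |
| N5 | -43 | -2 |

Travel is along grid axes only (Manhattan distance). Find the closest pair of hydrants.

N1 and N5

Pairwise distances:
N1–N2: 83
N1–N3: 140
N1–N4: 58
N1–N5: 28
N2–N3: 155
N2–N4: 141
N2–N5: 111
N3–N4: 86
N3–N5: 138
N4–N5: 52
Closest pair: N1–N5 at 28.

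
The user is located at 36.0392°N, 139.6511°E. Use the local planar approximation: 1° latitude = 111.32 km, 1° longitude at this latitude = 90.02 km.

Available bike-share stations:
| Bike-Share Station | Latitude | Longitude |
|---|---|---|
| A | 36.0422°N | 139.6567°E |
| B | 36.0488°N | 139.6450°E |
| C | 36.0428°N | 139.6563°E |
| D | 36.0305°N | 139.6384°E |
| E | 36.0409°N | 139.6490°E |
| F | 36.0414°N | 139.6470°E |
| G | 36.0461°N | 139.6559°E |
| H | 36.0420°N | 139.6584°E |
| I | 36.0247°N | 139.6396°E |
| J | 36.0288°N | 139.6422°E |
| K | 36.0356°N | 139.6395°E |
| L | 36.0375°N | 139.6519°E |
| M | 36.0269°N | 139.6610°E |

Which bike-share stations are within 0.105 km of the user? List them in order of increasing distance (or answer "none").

none

Distances from 36.0392°N, 139.6511°E:
A: √((0.0030·111.32)² + (0.0056·90.02)²) = √(0.111529 + 0.254129) = 0.6047 km
B: √((0.0096·111.32)² + (-0.0061·90.02)²) = √(1.142060 + 0.301535) = 1.2015 km
C: √((0.0036·111.32)² + (0.0052·90.02)²) = √(0.160602 + 0.219121) = 0.6162 km
D: √((-0.0087·111.32)² + (-0.0127·90.02)²) = √(0.937961 + 1.307030) = 1.4983 km
E: √((0.0017·111.32)² + (-0.0021·90.02)²) = √(0.035813 + 0.035737) = 0.2675 km
F: √((0.0022·111.32)² + (-0.0041·90.02)²) = √(0.059978 + 0.136222) = 0.4429 km
G: √((0.0069·111.32)² + (0.0048·90.02)²) = √(0.589990 + 0.186707) = 0.8813 km
H: √((0.0028·111.32)² + (0.0073·90.02)²) = √(0.097154 + 0.431841) = 0.7273 km
I: √((-0.0145·111.32)² + (-0.0115·90.02)²) = √(2.605448 + 1.071701) = 1.9176 km
J: √((-0.0104·111.32)² + (-0.0089·90.02)²) = √(1.340334 + 0.641886) = 1.4079 km
K: √((-0.0036·111.32)² + (-0.0116·90.02)²) = √(0.160602 + 1.090420) = 1.1185 km
L: √((-0.0017·111.32)² + (0.0008·90.02)²) = √(0.035813 + 0.005186) = 0.2025 km
M: √((-0.0123·111.32)² + (0.0099·90.02)²) = √(1.874807 + 0.794234) = 1.6337 km
Threshold 0.105 km: none within range.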